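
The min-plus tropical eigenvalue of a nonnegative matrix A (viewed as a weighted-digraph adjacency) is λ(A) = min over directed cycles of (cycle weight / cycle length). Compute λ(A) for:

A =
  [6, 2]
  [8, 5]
λ(A) = 5

Enumerate directed cycles and compute their means (weight / length). Sample:
  cycle 0 → 0: weight = 6, length = 1, mean = 6/1 ≈ 6.000
  cycle 1 → 1: weight = 5, length = 1, mean = 5/1 ≈ 5.000
  cycle 0 → 1 → 0: weight = 10, length = 2, mean = 10/2 ≈ 5.000
  cycle 1 → 0 → 1: weight = 10, length = 2, mean = 10/2 ≈ 5.000
Minimum mean = 5.000, attained e.g. along the cycle 1 → 1 with weight 5 and length 1. So λ(A) = 5/1 = 5.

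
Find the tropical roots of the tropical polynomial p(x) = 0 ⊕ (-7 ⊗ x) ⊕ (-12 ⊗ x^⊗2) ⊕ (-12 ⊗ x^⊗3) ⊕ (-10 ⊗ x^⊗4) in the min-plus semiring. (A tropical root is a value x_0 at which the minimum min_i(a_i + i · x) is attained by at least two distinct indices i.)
Roots: {-2, 0, 5, 7}

Each tropical root is a break point of the lower envelope of the lines y = a_i + i · x (there are 5 lines, with slopes 0, 1, ..., 4). Only the lines that attain the minimum somewhere contribute to roots; other lines are dominated. Here the surviving (envelope) indices are i = 4, i = 3, i = 2, i = 1, i = 0.
Intersections between consecutive envelope lines give the roots: for adjacent envelope indices i < j the intersection is x = (a_i − a_j) / (j − i). Reading off the sorted break points: {-2, 0, 5, 7}.
Verification: at each break x_0, at least two indices attain the minimum of min_i(a_i + i · x_0).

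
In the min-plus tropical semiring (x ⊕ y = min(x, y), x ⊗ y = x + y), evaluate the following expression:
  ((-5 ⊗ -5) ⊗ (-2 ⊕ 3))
((-5 ⊗ -5) ⊗ (-2 ⊕ 3)) = -12

Expand innermost to outermost. Recall ⊕ takes the minimum of its arguments and ⊗ takes their sum. Working out the expression ((-5 ⊗ -5) ⊗ (-2 ⊕ 3)) gives -12.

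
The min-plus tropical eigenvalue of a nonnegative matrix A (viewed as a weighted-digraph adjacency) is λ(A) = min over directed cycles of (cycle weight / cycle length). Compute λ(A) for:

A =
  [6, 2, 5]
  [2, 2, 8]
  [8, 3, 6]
λ(A) = 2

Enumerate directed cycles and compute their means (weight / length). Sample:
  cycle 0 → 0: weight = 6, length = 1, mean = 6/1 ≈ 6.000
  cycle 1 → 1: weight = 2, length = 1, mean = 2/1 ≈ 2.000
  cycle 2 → 2: weight = 6, length = 1, mean = 6/1 ≈ 6.000
  cycle 0 → 1 → 0: weight = 4, length = 2, mean = 4/2 ≈ 2.000
  cycle 0 → 2 → 0: weight = 13, length = 2, mean = 13/2 ≈ 6.500
  cycle 1 → 0 → 1: weight = 4, length = 2, mean = 4/2 ≈ 2.000
Minimum mean = 2.000, attained e.g. along the cycle 1 → 1 with weight 2 and length 1. So λ(A) = 2/1 = 2.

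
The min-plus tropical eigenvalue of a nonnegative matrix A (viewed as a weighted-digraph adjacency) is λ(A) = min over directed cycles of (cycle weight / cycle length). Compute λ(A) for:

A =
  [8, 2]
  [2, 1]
λ(A) = 1

Enumerate directed cycles and compute their means (weight / length). Sample:
  cycle 0 → 0: weight = 8, length = 1, mean = 8/1 ≈ 8.000
  cycle 1 → 1: weight = 1, length = 1, mean = 1/1 ≈ 1.000
  cycle 0 → 1 → 0: weight = 4, length = 2, mean = 4/2 ≈ 2.000
  cycle 1 → 0 → 1: weight = 4, length = 2, mean = 4/2 ≈ 2.000
Minimum mean = 1.000, attained e.g. along the cycle 1 → 1 with weight 1 and length 1. So λ(A) = 1/1 = 1.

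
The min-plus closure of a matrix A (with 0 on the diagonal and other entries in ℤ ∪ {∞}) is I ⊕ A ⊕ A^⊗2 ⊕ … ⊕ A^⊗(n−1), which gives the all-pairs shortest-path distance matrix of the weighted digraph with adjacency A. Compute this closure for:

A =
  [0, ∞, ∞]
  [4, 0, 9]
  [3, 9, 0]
Closure =
  [0, ∞, ∞]
  [4, 0, 9]
  [3, 9, 0]

This is the Floyd-Warshall all-pairs shortest-path computation. For each intermediate vertex k = 0, 1, …, 2, update dist[i][j] ← min(dist[i][j], dist[i][k] + dist[k][j]). The final matrix gives, for each (i, j), the minimum total weight of any directed path from i to j (possibly empty when i = j).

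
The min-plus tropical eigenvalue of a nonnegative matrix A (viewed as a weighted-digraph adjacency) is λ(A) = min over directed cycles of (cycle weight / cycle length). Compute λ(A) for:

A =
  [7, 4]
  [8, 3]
λ(A) = 3

Enumerate directed cycles and compute their means (weight / length). Sample:
  cycle 0 → 0: weight = 7, length = 1, mean = 7/1 ≈ 7.000
  cycle 1 → 1: weight = 3, length = 1, mean = 3/1 ≈ 3.000
  cycle 0 → 1 → 0: weight = 12, length = 2, mean = 12/2 ≈ 6.000
  cycle 1 → 0 → 1: weight = 12, length = 2, mean = 12/2 ≈ 6.000
Minimum mean = 3.000, attained e.g. along the cycle 1 → 1 with weight 3 and length 1. So λ(A) = 3/1 = 3.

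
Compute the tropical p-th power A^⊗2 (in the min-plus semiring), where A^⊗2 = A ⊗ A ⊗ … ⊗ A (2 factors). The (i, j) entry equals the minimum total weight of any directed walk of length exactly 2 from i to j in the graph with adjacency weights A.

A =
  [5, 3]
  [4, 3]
A^⊗2 =
  [7, 6]
  [7, 6]

Each entry (A^⊗2)_ij equals the minimum over all length-2 walks i = v_0 → v_1 → … → v_2 = j of Σ_t A[v_t][v_{t+1}]. For example, for (i, j) = (0, 1) we minimise over 2 possible intermediate vertex sequences; the minimum is 6, attained along the walk 0 → 1 → 1.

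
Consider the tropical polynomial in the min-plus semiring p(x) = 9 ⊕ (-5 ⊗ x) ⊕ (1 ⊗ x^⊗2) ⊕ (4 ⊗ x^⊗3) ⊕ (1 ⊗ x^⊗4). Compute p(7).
p(7) = 2

A tropical monomial a ⊗ x^⊗i evaluates to a + i · x. Evaluating each term at x = 7:
  Term 0 contributes 9 + 0 · 7 = 9
  Term 1 contributes -5 + 1 · 7 = 2
  Term 2 contributes 1 + 2 · 7 = 15
  Term 3 contributes 4 + 3 · 7 = 25
  Term 4 contributes 1 + 4 · 7 = 29
p(7) = ⊕ of these = min[9, 2, 15, 25, 29] = 2.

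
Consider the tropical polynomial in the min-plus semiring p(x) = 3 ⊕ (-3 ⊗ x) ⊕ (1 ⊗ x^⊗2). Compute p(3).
p(3) = 0

A tropical monomial a ⊗ x^⊗i evaluates to a + i · x. Evaluating each term at x = 3:
  Term 0 contributes 3 + 0 · 3 = 3
  Term 1 contributes -3 + 1 · 3 = 0
  Term 2 contributes 1 + 2 · 3 = 7
p(3) = ⊕ of these = min[3, 0, 7] = 0.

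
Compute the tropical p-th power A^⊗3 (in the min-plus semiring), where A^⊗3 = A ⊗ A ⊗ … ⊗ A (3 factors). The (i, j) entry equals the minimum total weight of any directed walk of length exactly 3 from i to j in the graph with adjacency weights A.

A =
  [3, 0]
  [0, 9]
A^⊗3 =
  [3, 0]
  [0, 3]

Each entry (A^⊗3)_ij equals the minimum over all length-3 walks i = v_0 → v_1 → … → v_3 = j of Σ_t A[v_t][v_{t+1}]. For example, for (i, j) = (0, 1) we minimise over 4 possible intermediate vertex sequences; the minimum is 0, attained along the walk 0 → 1 → 0 → 1.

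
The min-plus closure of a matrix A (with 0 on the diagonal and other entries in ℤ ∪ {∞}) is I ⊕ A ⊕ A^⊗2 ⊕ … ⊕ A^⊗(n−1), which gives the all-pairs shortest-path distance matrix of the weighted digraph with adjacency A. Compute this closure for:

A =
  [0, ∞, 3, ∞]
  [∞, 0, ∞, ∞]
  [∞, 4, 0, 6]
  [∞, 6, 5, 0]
Closure =
  [0, 7, 3, 9]
  [∞, 0, ∞, ∞]
  [∞, 4, 0, 6]
  [∞, 6, 5, 0]

This is the Floyd-Warshall all-pairs shortest-path computation. For each intermediate vertex k = 0, 1, …, 3, update dist[i][j] ← min(dist[i][j], dist[i][k] + dist[k][j]). The final matrix gives, for each (i, j), the minimum total weight of any directed path from i to j (possibly empty when i = j).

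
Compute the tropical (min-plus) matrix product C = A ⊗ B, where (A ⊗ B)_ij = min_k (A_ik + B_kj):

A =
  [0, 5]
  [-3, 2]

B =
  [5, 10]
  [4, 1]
A ⊗ B =
  [5, 6]
  [2, 3]

Apply the min-plus product entry-by-entry:
  C[0][0] = min over k of (A[0][0] + B[0][0] = 0 + 5 = 5, A[0][1] + B[1][0] = 5 + 4 = 9) = 5 (attained at k = 0)
  C[0][1] = min over k of (A[0][0] + B[0][1] = 0 + 10 = 10, A[0][1] + B[1][1] = 5 + 1 = 6) = 6 (attained at k = 1)
  C[1][0] = min over k of (A[1][0] + B[0][0] = -3 + 5 = 2, A[1][1] + B[1][0] = 2 + 4 = 6) = 2 (attained at k = 0)
  C[1][1] = min over k of (A[1][0] + B[0][1] = -3 + 10 = 7, A[1][1] + B[1][1] = 2 + 1 = 3) = 3 (attained at k = 1)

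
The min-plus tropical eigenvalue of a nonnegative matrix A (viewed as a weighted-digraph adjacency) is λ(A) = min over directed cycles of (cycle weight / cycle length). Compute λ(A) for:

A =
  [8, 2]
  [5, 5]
λ(A) = 7/2

Enumerate directed cycles and compute their means (weight / length). Sample:
  cycle 0 → 0: weight = 8, length = 1, mean = 8/1 ≈ 8.000
  cycle 1 → 1: weight = 5, length = 1, mean = 5/1 ≈ 5.000
  cycle 0 → 1 → 0: weight = 7, length = 2, mean = 7/2 ≈ 3.500
  cycle 1 → 0 → 1: weight = 7, length = 2, mean = 7/2 ≈ 3.500
Minimum mean = 3.500, attained e.g. along the cycle 0 → 1 → 0 with weight 7 and length 2. So λ(A) = 7/2 = 7/2.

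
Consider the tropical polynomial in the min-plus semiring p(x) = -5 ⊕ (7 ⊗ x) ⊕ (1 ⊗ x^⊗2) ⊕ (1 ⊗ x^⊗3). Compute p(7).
p(7) = -5

A tropical monomial a ⊗ x^⊗i evaluates to a + i · x. Evaluating each term at x = 7:
  Term 0 contributes -5 + 0 · 7 = -5
  Term 1 contributes 7 + 1 · 7 = 14
  Term 2 contributes 1 + 2 · 7 = 15
  Term 3 contributes 1 + 3 · 7 = 22
p(7) = ⊕ of these = min[-5, 14, 15, 22] = -5.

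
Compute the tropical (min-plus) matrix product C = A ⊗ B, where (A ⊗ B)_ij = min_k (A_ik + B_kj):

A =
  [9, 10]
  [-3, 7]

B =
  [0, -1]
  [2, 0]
A ⊗ B =
  [9, 8]
  [-3, -4]

Apply the min-plus product entry-by-entry:
  C[0][0] = min over k of (A[0][0] + B[0][0] = 9 + 0 = 9, A[0][1] + B[1][0] = 10 + 2 = 12) = 9 (attained at k = 0)
  C[0][1] = min over k of (A[0][0] + B[0][1] = 9 + -1 = 8, A[0][1] + B[1][1] = 10 + 0 = 10) = 8 (attained at k = 0)
  C[1][0] = min over k of (A[1][0] + B[0][0] = -3 + 0 = -3, A[1][1] + B[1][0] = 7 + 2 = 9) = -3 (attained at k = 0)
  C[1][1] = min over k of (A[1][0] + B[0][1] = -3 + -1 = -4, A[1][1] + B[1][1] = 7 + 0 = 7) = -4 (attained at k = 0)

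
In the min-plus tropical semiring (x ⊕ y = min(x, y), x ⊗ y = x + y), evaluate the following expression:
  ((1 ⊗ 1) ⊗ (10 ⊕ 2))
((1 ⊗ 1) ⊗ (10 ⊕ 2)) = 4

Expand innermost to outermost. Recall ⊕ takes the minimum of its arguments and ⊗ takes their sum. Working out the expression ((1 ⊗ 1) ⊗ (10 ⊕ 2)) gives 4.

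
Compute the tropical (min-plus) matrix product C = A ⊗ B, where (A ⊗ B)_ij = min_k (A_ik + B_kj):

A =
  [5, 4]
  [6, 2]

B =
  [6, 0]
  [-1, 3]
A ⊗ B =
  [3, 5]
  [1, 5]

Apply the min-plus product entry-by-entry:
  C[0][0] = min over k of (A[0][0] + B[0][0] = 5 + 6 = 11, A[0][1] + B[1][0] = 4 + -1 = 3) = 3 (attained at k = 1)
  C[0][1] = min over k of (A[0][0] + B[0][1] = 5 + 0 = 5, A[0][1] + B[1][1] = 4 + 3 = 7) = 5 (attained at k = 0)
  C[1][0] = min over k of (A[1][0] + B[0][0] = 6 + 6 = 12, A[1][1] + B[1][0] = 2 + -1 = 1) = 1 (attained at k = 1)
  C[1][1] = min over k of (A[1][0] + B[0][1] = 6 + 0 = 6, A[1][1] + B[1][1] = 2 + 3 = 5) = 5 (attained at k = 1)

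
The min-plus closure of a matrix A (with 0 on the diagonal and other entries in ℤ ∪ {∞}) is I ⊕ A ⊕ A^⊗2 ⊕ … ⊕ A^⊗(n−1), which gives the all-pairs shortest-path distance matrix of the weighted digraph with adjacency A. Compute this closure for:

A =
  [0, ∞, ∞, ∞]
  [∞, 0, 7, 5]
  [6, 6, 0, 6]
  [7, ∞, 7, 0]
Closure =
  [0, ∞, ∞, ∞]
  [12, 0, 7, 5]
  [6, 6, 0, 6]
  [7, 13, 7, 0]

This is the Floyd-Warshall all-pairs shortest-path computation. For each intermediate vertex k = 0, 1, …, 3, update dist[i][j] ← min(dist[i][j], dist[i][k] + dist[k][j]). The final matrix gives, for each (i, j), the minimum total weight of any directed path from i to j (possibly empty when i = j).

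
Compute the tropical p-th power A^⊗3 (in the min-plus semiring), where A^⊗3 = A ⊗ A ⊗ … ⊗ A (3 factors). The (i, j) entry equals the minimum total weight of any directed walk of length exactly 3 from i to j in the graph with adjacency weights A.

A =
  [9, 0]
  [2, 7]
A^⊗3 =
  [9, 2]
  [4, 9]

Each entry (A^⊗3)_ij equals the minimum over all length-3 walks i = v_0 → v_1 → … → v_3 = j of Σ_t A[v_t][v_{t+1}]. For example, for (i, j) = (0, 1) we minimise over 4 possible intermediate vertex sequences; the minimum is 2, attained along the walk 0 → 1 → 0 → 1.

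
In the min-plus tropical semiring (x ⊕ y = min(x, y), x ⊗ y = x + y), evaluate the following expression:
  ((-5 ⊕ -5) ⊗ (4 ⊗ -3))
((-5 ⊕ -5) ⊗ (4 ⊗ -3)) = -4

Expand innermost to outermost. Recall ⊕ takes the minimum of its arguments and ⊗ takes their sum. Working out the expression ((-5 ⊕ -5) ⊗ (4 ⊗ -3)) gives -4.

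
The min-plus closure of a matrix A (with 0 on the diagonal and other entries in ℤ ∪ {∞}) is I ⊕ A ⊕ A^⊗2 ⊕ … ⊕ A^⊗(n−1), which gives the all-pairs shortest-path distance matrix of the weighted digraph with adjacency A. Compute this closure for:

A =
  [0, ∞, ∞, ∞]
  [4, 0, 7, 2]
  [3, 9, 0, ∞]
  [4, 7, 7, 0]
Closure =
  [0, ∞, ∞, ∞]
  [4, 0, 7, 2]
  [3, 9, 0, 11]
  [4, 7, 7, 0]

This is the Floyd-Warshall all-pairs shortest-path computation. For each intermediate vertex k = 0, 1, …, 3, update dist[i][j] ← min(dist[i][j], dist[i][k] + dist[k][j]). The final matrix gives, for each (i, j), the minimum total weight of any directed path from i to j (possibly empty when i = j).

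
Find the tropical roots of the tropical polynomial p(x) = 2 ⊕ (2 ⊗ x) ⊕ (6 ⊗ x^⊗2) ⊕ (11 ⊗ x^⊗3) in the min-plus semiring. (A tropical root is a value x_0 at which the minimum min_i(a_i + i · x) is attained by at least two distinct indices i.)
Roots: {-5, -4, 0}

Each tropical root is a break point of the lower envelope of the lines y = a_i + i · x (there are 4 lines, with slopes 0, 1, ..., 3). Only the lines that attain the minimum somewhere contribute to roots; other lines are dominated. Here the surviving (envelope) indices are i = 3, i = 2, i = 1, i = 0.
Intersections between consecutive envelope lines give the roots: for adjacent envelope indices i < j the intersection is x = (a_i − a_j) / (j − i). Reading off the sorted break points: {-5, -4, 0}.
Verification: at each break x_0, at least two indices attain the minimum of min_i(a_i + i · x_0).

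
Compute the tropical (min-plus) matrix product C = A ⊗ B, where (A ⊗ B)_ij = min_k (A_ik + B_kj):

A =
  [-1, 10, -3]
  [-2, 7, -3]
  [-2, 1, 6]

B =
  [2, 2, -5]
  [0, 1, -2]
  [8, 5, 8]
A ⊗ B =
  [1, 1, -6]
  [0, 0, -7]
  [0, 0, -7]

Apply the min-plus product entry-by-entry:
  C[0][0] = min over k of (A[0][0] + B[0][0] = -1 + 2 = 1, A[0][1] + B[1][0] = 10 + 0 = 10, A[0][2] + B[2][0] = -3 + 8 = 5) = 1 (attained at k = 0)
  C[0][1] = min over k of (A[0][0] + B[0][1] = -1 + 2 = 1, A[0][1] + B[1][1] = 10 + 1 = 11, A[0][2] + B[2][1] = -3 + 5 = 2) = 1 (attained at k = 0)
  C[0][2] = min over k of (A[0][0] + B[0][2] = -1 + -5 = -6, A[0][1] + B[1][2] = 10 + -2 = 8, A[0][2] + B[2][2] = -3 + 8 = 5) = -6 (attained at k = 0)
  C[1][0] = min over k of (A[1][0] + B[0][0] = -2 + 2 = 0, A[1][1] + B[1][0] = 7 + 0 = 7, A[1][2] + B[2][0] = -3 + 8 = 5) = 0 (attained at k = 0)
  C[1][1] = min over k of (A[1][0] + B[0][1] = -2 + 2 = 0, A[1][1] + B[1][1] = 7 + 1 = 8, A[1][2] + B[2][1] = -3 + 5 = 2) = 0 (attained at k = 0)
  C[1][2] = min over k of (A[1][0] + B[0][2] = -2 + -5 = -7, A[1][1] + B[1][2] = 7 + -2 = 5, A[1][2] + B[2][2] = -3 + 8 = 5) = -7 (attained at k = 0)
  C[2][0] = min over k of (A[2][0] + B[0][0] = -2 + 2 = 0, A[2][1] + B[1][0] = 1 + 0 = 1, A[2][2] + B[2][0] = 6 + 8 = 14) = 0 (attained at k = 0)
  C[2][1] = min over k of (A[2][0] + B[0][1] = -2 + 2 = 0, A[2][1] + B[1][1] = 1 + 1 = 2, A[2][2] + B[2][1] = 6 + 5 = 11) = 0 (attained at k = 0)
  C[2][2] = min over k of (A[2][0] + B[0][2] = -2 + -5 = -7, A[2][1] + B[1][2] = 1 + -2 = -1, A[2][2] + B[2][2] = 6 + 8 = 14) = -7 (attained at k = 0)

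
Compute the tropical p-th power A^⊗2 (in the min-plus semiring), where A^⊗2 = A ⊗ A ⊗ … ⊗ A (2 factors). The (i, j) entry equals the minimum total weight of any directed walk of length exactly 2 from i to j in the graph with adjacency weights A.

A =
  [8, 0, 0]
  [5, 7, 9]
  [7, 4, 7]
A^⊗2 =
  [5, 4, 7]
  [12, 5, 5]
  [9, 7, 7]

Each entry (A^⊗2)_ij equals the minimum over all length-2 walks i = v_0 → v_1 → … → v_2 = j of Σ_t A[v_t][v_{t+1}]. For example, for (i, j) = (0, 2) we minimise over 3 possible intermediate vertex sequences; the minimum is 7, attained along the walk 0 → 2 → 2.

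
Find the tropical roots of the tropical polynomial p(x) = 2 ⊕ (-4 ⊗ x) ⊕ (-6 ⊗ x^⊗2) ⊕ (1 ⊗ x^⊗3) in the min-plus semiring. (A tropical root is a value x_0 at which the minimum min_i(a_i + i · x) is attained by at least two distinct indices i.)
Roots: {-7, 2, 6}

Each tropical root is a break point of the lower envelope of the lines y = a_i + i · x (there are 4 lines, with slopes 0, 1, ..., 3). Only the lines that attain the minimum somewhere contribute to roots; other lines are dominated. Here the surviving (envelope) indices are i = 3, i = 2, i = 1, i = 0.
Intersections between consecutive envelope lines give the roots: for adjacent envelope indices i < j the intersection is x = (a_i − a_j) / (j − i). Reading off the sorted break points: {-7, 2, 6}.
Verification: at each break x_0, at least two indices attain the minimum of min_i(a_i + i · x_0).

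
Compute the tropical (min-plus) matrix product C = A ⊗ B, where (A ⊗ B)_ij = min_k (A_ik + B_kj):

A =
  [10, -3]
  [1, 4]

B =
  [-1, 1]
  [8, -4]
A ⊗ B =
  [5, -7]
  [0, 0]

Apply the min-plus product entry-by-entry:
  C[0][0] = min over k of (A[0][0] + B[0][0] = 10 + -1 = 9, A[0][1] + B[1][0] = -3 + 8 = 5) = 5 (attained at k = 1)
  C[0][1] = min over k of (A[0][0] + B[0][1] = 10 + 1 = 11, A[0][1] + B[1][1] = -3 + -4 = -7) = -7 (attained at k = 1)
  C[1][0] = min over k of (A[1][0] + B[0][0] = 1 + -1 = 0, A[1][1] + B[1][0] = 4 + 8 = 12) = 0 (attained at k = 0)
  C[1][1] = min over k of (A[1][0] + B[0][1] = 1 + 1 = 2, A[1][1] + B[1][1] = 4 + -4 = 0) = 0 (attained at k = 1)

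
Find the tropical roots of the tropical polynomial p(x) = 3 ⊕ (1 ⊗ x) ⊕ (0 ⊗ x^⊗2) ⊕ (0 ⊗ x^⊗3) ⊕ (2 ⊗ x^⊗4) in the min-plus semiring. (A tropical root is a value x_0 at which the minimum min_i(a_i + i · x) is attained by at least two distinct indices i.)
Roots: {-2, 0, 1, 2}

Each tropical root is a break point of the lower envelope of the lines y = a_i + i · x (there are 5 lines, with slopes 0, 1, ..., 4). Only the lines that attain the minimum somewhere contribute to roots; other lines are dominated. Here the surviving (envelope) indices are i = 4, i = 3, i = 2, i = 1, i = 0.
Intersections between consecutive envelope lines give the roots: for adjacent envelope indices i < j the intersection is x = (a_i − a_j) / (j − i). Reading off the sorted break points: {-2, 0, 1, 2}.
Verification: at each break x_0, at least two indices attain the minimum of min_i(a_i + i · x_0).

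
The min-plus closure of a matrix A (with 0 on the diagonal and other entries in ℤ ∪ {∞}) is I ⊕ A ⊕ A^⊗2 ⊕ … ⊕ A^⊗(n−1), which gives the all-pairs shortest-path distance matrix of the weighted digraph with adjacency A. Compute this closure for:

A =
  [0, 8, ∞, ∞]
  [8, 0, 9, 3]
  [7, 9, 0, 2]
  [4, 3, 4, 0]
Closure =
  [0, 8, 15, 11]
  [7, 0, 7, 3]
  [6, 5, 0, 2]
  [4, 3, 4, 0]

This is the Floyd-Warshall all-pairs shortest-path computation. For each intermediate vertex k = 0, 1, …, 3, update dist[i][j] ← min(dist[i][j], dist[i][k] + dist[k][j]). The final matrix gives, for each (i, j), the minimum total weight of any directed path from i to j (possibly empty when i = j).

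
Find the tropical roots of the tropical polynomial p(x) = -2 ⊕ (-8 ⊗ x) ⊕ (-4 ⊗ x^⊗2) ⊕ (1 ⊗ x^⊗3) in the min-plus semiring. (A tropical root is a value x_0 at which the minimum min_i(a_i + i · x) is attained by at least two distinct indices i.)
Roots: {-5, -4, 6}

Each tropical root is a break point of the lower envelope of the lines y = a_i + i · x (there are 4 lines, with slopes 0, 1, ..., 3). Only the lines that attain the minimum somewhere contribute to roots; other lines are dominated. Here the surviving (envelope) indices are i = 3, i = 2, i = 1, i = 0.
Intersections between consecutive envelope lines give the roots: for adjacent envelope indices i < j the intersection is x = (a_i − a_j) / (j − i). Reading off the sorted break points: {-5, -4, 6}.
Verification: at each break x_0, at least two indices attain the minimum of min_i(a_i + i · x_0).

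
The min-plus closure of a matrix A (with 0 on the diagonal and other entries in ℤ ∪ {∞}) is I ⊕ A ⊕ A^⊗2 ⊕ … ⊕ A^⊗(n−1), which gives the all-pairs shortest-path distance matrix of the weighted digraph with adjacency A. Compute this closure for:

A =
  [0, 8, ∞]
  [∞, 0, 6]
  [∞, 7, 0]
Closure =
  [0, 8, 14]
  [∞, 0, 6]
  [∞, 7, 0]

This is the Floyd-Warshall all-pairs shortest-path computation. For each intermediate vertex k = 0, 1, …, 2, update dist[i][j] ← min(dist[i][j], dist[i][k] + dist[k][j]). The final matrix gives, for each (i, j), the minimum total weight of any directed path from i to j (possibly empty when i = j).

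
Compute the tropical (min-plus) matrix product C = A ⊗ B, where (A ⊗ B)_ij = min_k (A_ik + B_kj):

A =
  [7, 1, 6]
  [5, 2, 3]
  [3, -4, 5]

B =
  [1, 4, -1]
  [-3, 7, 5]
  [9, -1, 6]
A ⊗ B =
  [-2, 5, 6]
  [-1, 2, 4]
  [-7, 3, 1]

Apply the min-plus product entry-by-entry:
  C[0][0] = min over k of (A[0][0] + B[0][0] = 7 + 1 = 8, A[0][1] + B[1][0] = 1 + -3 = -2, A[0][2] + B[2][0] = 6 + 9 = 15) = -2 (attained at k = 1)
  C[0][1] = min over k of (A[0][0] + B[0][1] = 7 + 4 = 11, A[0][1] + B[1][1] = 1 + 7 = 8, A[0][2] + B[2][1] = 6 + -1 = 5) = 5 (attained at k = 2)
  C[0][2] = min over k of (A[0][0] + B[0][2] = 7 + -1 = 6, A[0][1] + B[1][2] = 1 + 5 = 6, A[0][2] + B[2][2] = 6 + 6 = 12) = 6 (attained at k = 0)
  C[1][0] = min over k of (A[1][0] + B[0][0] = 5 + 1 = 6, A[1][1] + B[1][0] = 2 + -3 = -1, A[1][2] + B[2][0] = 3 + 9 = 12) = -1 (attained at k = 1)
  C[1][1] = min over k of (A[1][0] + B[0][1] = 5 + 4 = 9, A[1][1] + B[1][1] = 2 + 7 = 9, A[1][2] + B[2][1] = 3 + -1 = 2) = 2 (attained at k = 2)
  C[1][2] = min over k of (A[1][0] + B[0][2] = 5 + -1 = 4, A[1][1] + B[1][2] = 2 + 5 = 7, A[1][2] + B[2][2] = 3 + 6 = 9) = 4 (attained at k = 0)
  C[2][0] = min over k of (A[2][0] + B[0][0] = 3 + 1 = 4, A[2][1] + B[1][0] = -4 + -3 = -7, A[2][2] + B[2][0] = 5 + 9 = 14) = -7 (attained at k = 1)
  C[2][1] = min over k of (A[2][0] + B[0][1] = 3 + 4 = 7, A[2][1] + B[1][1] = -4 + 7 = 3, A[2][2] + B[2][1] = 5 + -1 = 4) = 3 (attained at k = 1)
  C[2][2] = min over k of (A[2][0] + B[0][2] = 3 + -1 = 2, A[2][1] + B[1][2] = -4 + 5 = 1, A[2][2] + B[2][2] = 5 + 6 = 11) = 1 (attained at k = 1)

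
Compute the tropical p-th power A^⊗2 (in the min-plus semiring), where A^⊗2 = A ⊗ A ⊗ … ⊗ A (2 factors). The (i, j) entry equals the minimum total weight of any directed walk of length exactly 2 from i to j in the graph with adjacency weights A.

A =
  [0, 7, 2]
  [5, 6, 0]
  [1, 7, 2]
A^⊗2 =
  [0, 7, 2]
  [1, 7, 2]
  [1, 8, 3]

Each entry (A^⊗2)_ij equals the minimum over all length-2 walks i = v_0 → v_1 → … → v_2 = j of Σ_t A[v_t][v_{t+1}]. For example, for (i, j) = (0, 2) we minimise over 3 possible intermediate vertex sequences; the minimum is 2, attained along the walk 0 → 0 → 2.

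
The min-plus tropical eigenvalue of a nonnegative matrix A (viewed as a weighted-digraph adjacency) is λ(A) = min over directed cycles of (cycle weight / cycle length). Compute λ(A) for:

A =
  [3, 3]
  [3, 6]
λ(A) = 3

Enumerate directed cycles and compute their means (weight / length). Sample:
  cycle 0 → 0: weight = 3, length = 1, mean = 3/1 ≈ 3.000
  cycle 1 → 1: weight = 6, length = 1, mean = 6/1 ≈ 6.000
  cycle 0 → 1 → 0: weight = 6, length = 2, mean = 6/2 ≈ 3.000
  cycle 1 → 0 → 1: weight = 6, length = 2, mean = 6/2 ≈ 3.000
Minimum mean = 3.000, attained e.g. along the cycle 0 → 0 with weight 3 and length 1. So λ(A) = 3/1 = 3.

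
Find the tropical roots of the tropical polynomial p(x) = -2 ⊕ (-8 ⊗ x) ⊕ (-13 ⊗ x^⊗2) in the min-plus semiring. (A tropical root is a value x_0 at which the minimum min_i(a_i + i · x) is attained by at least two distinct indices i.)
Roots: {5, 6}

Each tropical root is a break point of the lower envelope of the lines y = a_i + i · x (there are 3 lines, with slopes 0, 1, ..., 2). Only the lines that attain the minimum somewhere contribute to roots; other lines are dominated. Here the surviving (envelope) indices are i = 2, i = 1, i = 0.
Intersections between consecutive envelope lines give the roots: for adjacent envelope indices i < j the intersection is x = (a_i − a_j) / (j − i). Reading off the sorted break points: {5, 6}.
Verification: at each break x_0, at least two indices attain the minimum of min_i(a_i + i · x_0).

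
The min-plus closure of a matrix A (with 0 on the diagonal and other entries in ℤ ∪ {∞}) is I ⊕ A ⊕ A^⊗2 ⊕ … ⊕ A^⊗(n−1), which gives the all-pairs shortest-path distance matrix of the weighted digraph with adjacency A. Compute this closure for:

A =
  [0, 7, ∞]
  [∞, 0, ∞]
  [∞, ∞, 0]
Closure =
  [0, 7, ∞]
  [∞, 0, ∞]
  [∞, ∞, 0]

This is the Floyd-Warshall all-pairs shortest-path computation. For each intermediate vertex k = 0, 1, …, 2, update dist[i][j] ← min(dist[i][j], dist[i][k] + dist[k][j]). The final matrix gives, for each (i, j), the minimum total weight of any directed path from i to j (possibly empty when i = j).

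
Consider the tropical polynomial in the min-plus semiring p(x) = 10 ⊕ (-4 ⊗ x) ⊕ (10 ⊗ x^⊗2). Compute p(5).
p(5) = 1

A tropical monomial a ⊗ x^⊗i evaluates to a + i · x. Evaluating each term at x = 5:
  Term 0 contributes 10 + 0 · 5 = 10
  Term 1 contributes -4 + 1 · 5 = 1
  Term 2 contributes 10 + 2 · 5 = 20
p(5) = ⊕ of these = min[10, 1, 20] = 1.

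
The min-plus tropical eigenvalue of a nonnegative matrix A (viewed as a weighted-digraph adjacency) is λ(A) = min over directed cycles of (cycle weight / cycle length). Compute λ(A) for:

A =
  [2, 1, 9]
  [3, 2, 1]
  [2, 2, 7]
λ(A) = 4/3

Enumerate directed cycles and compute their means (weight / length). Sample:
  cycle 0 → 0: weight = 2, length = 1, mean = 2/1 ≈ 2.000
  cycle 1 → 1: weight = 2, length = 1, mean = 2/1 ≈ 2.000
  cycle 2 → 2: weight = 7, length = 1, mean = 7/1 ≈ 7.000
  cycle 0 → 1 → 0: weight = 4, length = 2, mean = 4/2 ≈ 2.000
  cycle 0 → 2 → 0: weight = 11, length = 2, mean = 11/2 ≈ 5.500
  cycle 1 → 0 → 1: weight = 4, length = 2, mean = 4/2 ≈ 2.000
Minimum mean = 1.333, attained e.g. along the cycle 0 → 1 → 2 → 0 with weight 4 and length 3. So λ(A) = 4/3 = 4/3.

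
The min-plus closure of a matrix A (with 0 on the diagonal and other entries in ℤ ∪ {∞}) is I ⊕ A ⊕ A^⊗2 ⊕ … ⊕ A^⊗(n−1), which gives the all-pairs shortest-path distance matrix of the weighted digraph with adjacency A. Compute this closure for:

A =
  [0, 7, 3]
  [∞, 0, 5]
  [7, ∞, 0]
Closure =
  [0, 7, 3]
  [12, 0, 5]
  [7, 14, 0]

This is the Floyd-Warshall all-pairs shortest-path computation. For each intermediate vertex k = 0, 1, …, 2, update dist[i][j] ← min(dist[i][j], dist[i][k] + dist[k][j]). The final matrix gives, for each (i, j), the minimum total weight of any directed path from i to j (possibly empty when i = j).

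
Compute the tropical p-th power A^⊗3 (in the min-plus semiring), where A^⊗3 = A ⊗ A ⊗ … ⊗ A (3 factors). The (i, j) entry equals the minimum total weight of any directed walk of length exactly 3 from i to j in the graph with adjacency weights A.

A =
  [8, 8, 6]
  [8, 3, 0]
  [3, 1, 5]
A^⊗3 =
  [11, 9, 7]
  [6, 4, 1]
  [4, 2, 4]

Each entry (A^⊗3)_ij equals the minimum over all length-3 walks i = v_0 → v_1 → … → v_3 = j of Σ_t A[v_t][v_{t+1}]. For example, for (i, j) = (0, 2) we minimise over 9 possible intermediate vertex sequences; the minimum is 7, attained along the walk 0 → 2 → 1 → 2.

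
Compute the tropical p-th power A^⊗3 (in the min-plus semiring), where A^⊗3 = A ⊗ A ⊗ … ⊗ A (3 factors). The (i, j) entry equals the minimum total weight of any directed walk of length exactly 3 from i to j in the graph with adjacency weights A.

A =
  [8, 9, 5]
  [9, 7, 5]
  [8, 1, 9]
A^⊗3 =
  [15, 13, 11]
  [15, 13, 11]
  [14, 7, 13]

Each entry (A^⊗3)_ij equals the minimum over all length-3 walks i = v_0 → v_1 → … → v_3 = j of Σ_t A[v_t][v_{t+1}]. For example, for (i, j) = (0, 2) we minimise over 9 possible intermediate vertex sequences; the minimum is 11, attained along the walk 0 → 2 → 1 → 2.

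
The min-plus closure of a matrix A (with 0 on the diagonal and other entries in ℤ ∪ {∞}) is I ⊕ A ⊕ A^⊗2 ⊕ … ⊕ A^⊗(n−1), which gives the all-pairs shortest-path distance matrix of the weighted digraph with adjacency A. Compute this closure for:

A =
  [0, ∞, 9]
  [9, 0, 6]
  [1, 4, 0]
Closure =
  [0, 13, 9]
  [7, 0, 6]
  [1, 4, 0]

This is the Floyd-Warshall all-pairs shortest-path computation. For each intermediate vertex k = 0, 1, …, 2, update dist[i][j] ← min(dist[i][j], dist[i][k] + dist[k][j]). The final matrix gives, for each (i, j), the minimum total weight of any directed path from i to j (possibly empty when i = j).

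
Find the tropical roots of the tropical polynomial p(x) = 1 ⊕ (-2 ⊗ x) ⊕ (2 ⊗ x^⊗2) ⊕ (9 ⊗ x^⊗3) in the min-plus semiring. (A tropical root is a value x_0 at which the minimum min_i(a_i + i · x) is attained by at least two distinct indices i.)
Roots: {-7, -4, 3}

Each tropical root is a break point of the lower envelope of the lines y = a_i + i · x (there are 4 lines, with slopes 0, 1, ..., 3). Only the lines that attain the minimum somewhere contribute to roots; other lines are dominated. Here the surviving (envelope) indices are i = 3, i = 2, i = 1, i = 0.
Intersections between consecutive envelope lines give the roots: for adjacent envelope indices i < j the intersection is x = (a_i − a_j) / (j − i). Reading off the sorted break points: {-7, -4, 3}.
Verification: at each break x_0, at least two indices attain the minimum of min_i(a_i + i · x_0).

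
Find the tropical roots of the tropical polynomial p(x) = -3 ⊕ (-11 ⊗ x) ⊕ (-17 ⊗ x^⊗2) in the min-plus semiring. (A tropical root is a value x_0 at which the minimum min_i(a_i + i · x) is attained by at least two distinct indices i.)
Roots: {6, 8}

Each tropical root is a break point of the lower envelope of the lines y = a_i + i · x (there are 3 lines, with slopes 0, 1, ..., 2). Only the lines that attain the minimum somewhere contribute to roots; other lines are dominated. Here the surviving (envelope) indices are i = 2, i = 1, i = 0.
Intersections between consecutive envelope lines give the roots: for adjacent envelope indices i < j the intersection is x = (a_i − a_j) / (j − i). Reading off the sorted break points: {6, 8}.
Verification: at each break x_0, at least two indices attain the minimum of min_i(a_i + i · x_0).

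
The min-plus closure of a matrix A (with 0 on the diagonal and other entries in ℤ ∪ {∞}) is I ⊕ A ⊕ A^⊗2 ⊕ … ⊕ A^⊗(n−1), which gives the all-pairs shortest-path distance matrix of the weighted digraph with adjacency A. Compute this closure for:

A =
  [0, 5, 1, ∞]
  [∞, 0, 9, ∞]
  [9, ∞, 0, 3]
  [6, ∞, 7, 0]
Closure =
  [0, 5, 1, 4]
  [18, 0, 9, 12]
  [9, 14, 0, 3]
  [6, 11, 7, 0]

This is the Floyd-Warshall all-pairs shortest-path computation. For each intermediate vertex k = 0, 1, …, 3, update dist[i][j] ← min(dist[i][j], dist[i][k] + dist[k][j]). The final matrix gives, for each (i, j), the minimum total weight of any directed path from i to j (possibly empty when i = j).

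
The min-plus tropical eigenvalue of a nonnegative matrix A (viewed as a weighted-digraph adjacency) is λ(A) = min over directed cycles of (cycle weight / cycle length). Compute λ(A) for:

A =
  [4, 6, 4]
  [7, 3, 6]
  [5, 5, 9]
λ(A) = 3

Enumerate directed cycles and compute their means (weight / length). Sample:
  cycle 0 → 0: weight = 4, length = 1, mean = 4/1 ≈ 4.000
  cycle 1 → 1: weight = 3, length = 1, mean = 3/1 ≈ 3.000
  cycle 2 → 2: weight = 9, length = 1, mean = 9/1 ≈ 9.000
  cycle 0 → 1 → 0: weight = 13, length = 2, mean = 13/2 ≈ 6.500
  cycle 0 → 2 → 0: weight = 9, length = 2, mean = 9/2 ≈ 4.500
  cycle 1 → 0 → 1: weight = 13, length = 2, mean = 13/2 ≈ 6.500
Minimum mean = 3.000, attained e.g. along the cycle 1 → 1 with weight 3 and length 1. So λ(A) = 3/1 = 3.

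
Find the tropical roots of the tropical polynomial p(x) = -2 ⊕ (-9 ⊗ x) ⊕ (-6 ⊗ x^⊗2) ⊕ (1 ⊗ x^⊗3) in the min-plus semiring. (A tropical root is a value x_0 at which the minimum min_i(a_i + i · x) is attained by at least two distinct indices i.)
Roots: {-7, -3, 7}

Each tropical root is a break point of the lower envelope of the lines y = a_i + i · x (there are 4 lines, with slopes 0, 1, ..., 3). Only the lines that attain the minimum somewhere contribute to roots; other lines are dominated. Here the surviving (envelope) indices are i = 3, i = 2, i = 1, i = 0.
Intersections between consecutive envelope lines give the roots: for adjacent envelope indices i < j the intersection is x = (a_i − a_j) / (j − i). Reading off the sorted break points: {-7, -3, 7}.
Verification: at each break x_0, at least two indices attain the minimum of min_i(a_i + i · x_0).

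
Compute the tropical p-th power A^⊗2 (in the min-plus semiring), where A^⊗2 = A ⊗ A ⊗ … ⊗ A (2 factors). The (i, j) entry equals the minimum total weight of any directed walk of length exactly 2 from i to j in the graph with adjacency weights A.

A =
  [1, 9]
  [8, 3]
A^⊗2 =
  [2, 10]
  [9, 6]

Each entry (A^⊗2)_ij equals the minimum over all length-2 walks i = v_0 → v_1 → … → v_2 = j of Σ_t A[v_t][v_{t+1}]. For example, for (i, j) = (0, 1) we minimise over 2 possible intermediate vertex sequences; the minimum is 10, attained along the walk 0 → 0 → 1.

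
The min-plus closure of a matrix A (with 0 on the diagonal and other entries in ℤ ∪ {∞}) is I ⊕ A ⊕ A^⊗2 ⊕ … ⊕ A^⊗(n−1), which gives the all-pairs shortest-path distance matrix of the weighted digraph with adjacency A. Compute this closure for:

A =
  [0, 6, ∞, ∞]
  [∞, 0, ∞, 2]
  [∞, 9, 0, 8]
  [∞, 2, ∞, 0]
Closure =
  [0, 6, ∞, 8]
  [∞, 0, ∞, 2]
  [∞, 9, 0, 8]
  [∞, 2, ∞, 0]

This is the Floyd-Warshall all-pairs shortest-path computation. For each intermediate vertex k = 0, 1, …, 3, update dist[i][j] ← min(dist[i][j], dist[i][k] + dist[k][j]). The final matrix gives, for each (i, j), the minimum total weight of any directed path from i to j (possibly empty when i = j).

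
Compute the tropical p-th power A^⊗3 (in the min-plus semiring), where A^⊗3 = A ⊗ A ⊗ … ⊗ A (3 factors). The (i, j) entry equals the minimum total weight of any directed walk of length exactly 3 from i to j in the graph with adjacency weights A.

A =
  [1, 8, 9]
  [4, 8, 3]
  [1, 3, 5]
A^⊗3 =
  [3, 10, 11]
  [5, 11, 9]
  [3, 9, 11]

Each entry (A^⊗3)_ij equals the minimum over all length-3 walks i = v_0 → v_1 → … → v_3 = j of Σ_t A[v_t][v_{t+1}]. For example, for (i, j) = (0, 2) we minimise over 9 possible intermediate vertex sequences; the minimum is 11, attained along the walk 0 → 0 → 0 → 2.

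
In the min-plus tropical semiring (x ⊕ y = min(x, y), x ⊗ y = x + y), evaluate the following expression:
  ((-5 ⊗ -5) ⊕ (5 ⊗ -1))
((-5 ⊗ -5) ⊕ (5 ⊗ -1)) = -10

Expand innermost to outermost. Recall ⊕ takes the minimum of its arguments and ⊗ takes their sum. Working out the expression ((-5 ⊗ -5) ⊕ (5 ⊗ -1)) gives -10.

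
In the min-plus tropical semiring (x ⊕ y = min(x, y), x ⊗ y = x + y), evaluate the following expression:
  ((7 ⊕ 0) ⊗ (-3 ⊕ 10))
((7 ⊕ 0) ⊗ (-3 ⊕ 10)) = -3

Expand innermost to outermost. Recall ⊕ takes the minimum of its arguments and ⊗ takes their sum. Working out the expression ((7 ⊕ 0) ⊗ (-3 ⊕ 10)) gives -3.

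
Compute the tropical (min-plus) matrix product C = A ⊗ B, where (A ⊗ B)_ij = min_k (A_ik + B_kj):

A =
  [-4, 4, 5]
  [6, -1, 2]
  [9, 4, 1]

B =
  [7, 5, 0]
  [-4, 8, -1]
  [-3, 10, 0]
A ⊗ B =
  [0, 1, -4]
  [-5, 7, -2]
  [-2, 11, 1]

Apply the min-plus product entry-by-entry:
  C[0][0] = min over k of (A[0][0] + B[0][0] = -4 + 7 = 3, A[0][1] + B[1][0] = 4 + -4 = 0, A[0][2] + B[2][0] = 5 + -3 = 2) = 0 (attained at k = 1)
  C[0][1] = min over k of (A[0][0] + B[0][1] = -4 + 5 = 1, A[0][1] + B[1][1] = 4 + 8 = 12, A[0][2] + B[2][1] = 5 + 10 = 15) = 1 (attained at k = 0)
  C[0][2] = min over k of (A[0][0] + B[0][2] = -4 + 0 = -4, A[0][1] + B[1][2] = 4 + -1 = 3, A[0][2] + B[2][2] = 5 + 0 = 5) = -4 (attained at k = 0)
  C[1][0] = min over k of (A[1][0] + B[0][0] = 6 + 7 = 13, A[1][1] + B[1][0] = -1 + -4 = -5, A[1][2] + B[2][0] = 2 + -3 = -1) = -5 (attained at k = 1)
  C[1][1] = min over k of (A[1][0] + B[0][1] = 6 + 5 = 11, A[1][1] + B[1][1] = -1 + 8 = 7, A[1][2] + B[2][1] = 2 + 10 = 12) = 7 (attained at k = 1)
  C[1][2] = min over k of (A[1][0] + B[0][2] = 6 + 0 = 6, A[1][1] + B[1][2] = -1 + -1 = -2, A[1][2] + B[2][2] = 2 + 0 = 2) = -2 (attained at k = 1)
  C[2][0] = min over k of (A[2][0] + B[0][0] = 9 + 7 = 16, A[2][1] + B[1][0] = 4 + -4 = 0, A[2][2] + B[2][0] = 1 + -3 = -2) = -2 (attained at k = 2)
  C[2][1] = min over k of (A[2][0] + B[0][1] = 9 + 5 = 14, A[2][1] + B[1][1] = 4 + 8 = 12, A[2][2] + B[2][1] = 1 + 10 = 11) = 11 (attained at k = 2)
  C[2][2] = min over k of (A[2][0] + B[0][2] = 9 + 0 = 9, A[2][1] + B[1][2] = 4 + -1 = 3, A[2][2] + B[2][2] = 1 + 0 = 1) = 1 (attained at k = 2)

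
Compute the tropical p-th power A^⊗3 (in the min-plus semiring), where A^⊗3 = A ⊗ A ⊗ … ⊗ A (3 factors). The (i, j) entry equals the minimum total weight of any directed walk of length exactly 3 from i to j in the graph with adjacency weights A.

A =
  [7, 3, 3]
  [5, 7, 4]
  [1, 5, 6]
A^⊗3 =
  [8, 7, 7]
  [9, 8, 8]
  [5, 9, 8]

Each entry (A^⊗3)_ij equals the minimum over all length-3 walks i = v_0 → v_1 → … → v_3 = j of Σ_t A[v_t][v_{t+1}]. For example, for (i, j) = (0, 2) we minimise over 9 possible intermediate vertex sequences; the minimum is 7, attained along the walk 0 → 2 → 0 → 2.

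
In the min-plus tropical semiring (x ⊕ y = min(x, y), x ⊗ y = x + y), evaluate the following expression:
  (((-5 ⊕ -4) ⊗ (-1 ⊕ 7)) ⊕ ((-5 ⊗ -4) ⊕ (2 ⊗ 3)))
(((-5 ⊕ -4) ⊗ (-1 ⊕ 7)) ⊕ ((-5 ⊗ -4) ⊕ (2 ⊗ 3))) = -9

Expand innermost to outermost. Recall ⊕ takes the minimum of its arguments and ⊗ takes their sum. Working out the expression (((-5 ⊕ -4) ⊗ (-1 ⊕ 7)) ⊕ ((-5 ⊗ -4) ⊕ (2 ⊗ 3))) gives -9.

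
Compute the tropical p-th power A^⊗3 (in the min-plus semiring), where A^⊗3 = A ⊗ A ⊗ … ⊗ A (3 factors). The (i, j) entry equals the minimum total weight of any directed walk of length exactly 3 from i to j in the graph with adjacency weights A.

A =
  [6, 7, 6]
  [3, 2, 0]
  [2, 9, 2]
A^⊗3 =
  [9, 11, 9]
  [4, 6, 4]
  [6, 11, 6]

Each entry (A^⊗3)_ij equals the minimum over all length-3 walks i = v_0 → v_1 → … → v_3 = j of Σ_t A[v_t][v_{t+1}]. For example, for (i, j) = (0, 2) we minimise over 9 possible intermediate vertex sequences; the minimum is 9, attained along the walk 0 → 1 → 1 → 2.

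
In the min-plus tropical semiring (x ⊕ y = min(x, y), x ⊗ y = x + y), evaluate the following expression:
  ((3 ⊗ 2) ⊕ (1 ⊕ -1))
((3 ⊗ 2) ⊕ (1 ⊕ -1)) = -1

Expand innermost to outermost. Recall ⊕ takes the minimum of its arguments and ⊗ takes their sum. Working out the expression ((3 ⊗ 2) ⊕ (1 ⊕ -1)) gives -1.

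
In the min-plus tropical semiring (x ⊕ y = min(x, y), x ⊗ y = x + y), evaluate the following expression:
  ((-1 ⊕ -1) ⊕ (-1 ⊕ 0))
((-1 ⊕ -1) ⊕ (-1 ⊕ 0)) = -1

Expand innermost to outermost. Recall ⊕ takes the minimum of its arguments and ⊗ takes their sum. Working out the expression ((-1 ⊕ -1) ⊕ (-1 ⊕ 0)) gives -1.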